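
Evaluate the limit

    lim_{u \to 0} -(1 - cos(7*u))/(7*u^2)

Substitution gives 0/0.
Use (1 − cos θ)/θ² → 1/2 with θ = 7u: the limit is 7²/(2·(-7)) = -7/2.

-7/2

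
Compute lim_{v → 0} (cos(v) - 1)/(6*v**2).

Direct substitution gives 0/0.
Apply L'Hôpital: lim (-sin(v))/(12*v), still 0/0.
After 2 applications of L'Hôpital's rule the quotient is (-cos(v))/(12); substituting v = 0 gives -1/12.

-1/12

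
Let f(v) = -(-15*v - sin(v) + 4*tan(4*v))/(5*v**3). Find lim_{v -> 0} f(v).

-171/10

Substitution gives 0/0; apply L'Hôpital's rule 3 times.
After differentiating numerator and denominator 3 times the quotient is (cos(v) + 1536*tan(4*v)^4 + 2048*tan(4*v)^2 + 512)/(-30); at v = 0 this is -171/10.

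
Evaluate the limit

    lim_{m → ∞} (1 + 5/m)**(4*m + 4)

e^(20)

The base → 1 and the exponent → ∞: a 1^∞ form.
Take logarithms: (4m + 4)·ln(1 + 5/m). Since ln(1+u) ~ u for small u, this behaves like (4m)·(5/m) → 20.
So the limit is e^(20).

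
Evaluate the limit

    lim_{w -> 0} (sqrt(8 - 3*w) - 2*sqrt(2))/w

-3*√(2)/8

A 0/0 form; rationalise with √(8 - 3w) + √8. This collapses the numerator to -3w, leaving -3/(√(8 - 3w) + √8) → -3/(2√8) = -3*√(2)/8.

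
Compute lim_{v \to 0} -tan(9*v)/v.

-9

Substitution gives 0/0.
Since tan(u)/u → 1 as u → 0, tan(9v)/(9v) → 1 and the limit is 9/(-1) = -9.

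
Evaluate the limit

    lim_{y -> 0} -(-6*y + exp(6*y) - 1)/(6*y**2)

Direct substitution gives 0/0.
Apply L'Hôpital: lim (6*e^(6*y) - 6)/(-12*y), still 0/0.
After 2 applications of L'Hôpital's rule the quotient is (36*e^(6*y))/(-12); substituting y = 0 gives -3.

-3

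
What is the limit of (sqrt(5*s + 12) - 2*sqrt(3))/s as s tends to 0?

A 0/0 form; rationalise with √(12 + 5s) + √12. This collapses the numerator to 5s, leaving 5/(√(12 + 5s) + √12) → 5/(2√12) = 5*√(3)/12.

5*√(3)/12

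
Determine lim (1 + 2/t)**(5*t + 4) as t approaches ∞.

Let L be the limit and take ln: ln L = lim (5t + 4)·ln(1 + 2/t) = lim (5t + 4)·(2/t + O(1/t²)) = 10.
Hence L = e^(10).

e^(10)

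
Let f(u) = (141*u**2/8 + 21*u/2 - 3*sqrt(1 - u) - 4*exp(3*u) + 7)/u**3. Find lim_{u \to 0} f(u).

Substitution gives 0/0; apply L'Hôpital's rule 3 times.
After differentiating numerator and denominator 3 times the quotient is (-108*e^(3*u) + 9/(8*(1 - u)^(5/2)))/(6); at u = 0 this is -285/16.

-285/16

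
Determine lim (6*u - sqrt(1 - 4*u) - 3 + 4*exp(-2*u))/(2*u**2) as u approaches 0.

5

Substitution gives 0/0 (the numerator vanishes to order 2).
Expand each term to order u^2: the coefficient of u^2 in 4·e^(-2u) is 8 and in −√(1 - 4u) is 2.
Lower-order terms cancel with the polynomial part, so the numerator is (10)·u^2 + o(u^2), and the limit is (10)/(2) = 5.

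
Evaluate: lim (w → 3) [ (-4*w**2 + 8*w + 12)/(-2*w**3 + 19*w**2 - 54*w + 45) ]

-8/3

At w = 3 both the top and bottom vanish — a removable singularity. Factoring out (w - 3) from each leaves (-4*w - 4)/(-2*w^2 + 13*w - 15), which at w = 3 equals -8/3.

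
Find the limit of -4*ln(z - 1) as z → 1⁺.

∞

As z → 1⁺, z - 1 → 0⁺ and ln(z - 1) → −∞.
Multiplying by -4 gives ∞.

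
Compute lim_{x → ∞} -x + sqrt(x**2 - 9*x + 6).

This has the form ∞ − ∞. Multiply and divide by the conjugate √(x^2 - 9*x + 6) + x.
That gives (-9x + 6) / (√(x^2 - 9*x + 6) + x).
Divide numerator and denominator by x: the limit is -9/(2·1) = -9/2.

-9/2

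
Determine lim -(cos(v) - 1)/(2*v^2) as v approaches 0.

Direct substitution gives 0/0.
Apply L'Hôpital: lim (-sin(v))/(-4*v), still 0/0.
After 2 applications of L'Hôpital's rule the quotient is (-cos(v))/(-4); substituting v = 0 gives 1/4.

1/4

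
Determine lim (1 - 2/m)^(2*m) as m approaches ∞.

e^(-4)

Let L be the limit and take ln: ln L = lim (2m)·ln(1 - 2/m) = lim (2m)·(-2/m + O(1/m²)) = -4.
Hence L = e^(-4).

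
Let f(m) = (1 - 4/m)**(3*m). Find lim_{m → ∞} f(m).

Let L be the limit and take ln: ln L = lim (3m)·ln(1 - 4/m) = lim (3m)·(-4/m + O(1/m²)) = -12.
Hence L = e^(-12).

e^(-12)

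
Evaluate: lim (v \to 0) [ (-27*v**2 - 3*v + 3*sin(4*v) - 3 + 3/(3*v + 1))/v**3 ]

Substitution gives 0/0; apply L'Hôpital's rule 3 times.
After differentiating numerator and denominator 3 times the quotient is (-192*cos(4*v) - 486/(3*v + 1)^4)/(6); at v = 0 this is -113.

-113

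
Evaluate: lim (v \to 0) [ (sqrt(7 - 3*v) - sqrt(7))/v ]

-3*√(7)/14

Substitution gives 0/0. Multiply numerator and denominator by the conjugate √(7 - 3v) + √7.
The numerator becomes (7 - 3v) − 7 = -3v, so the expression simplifies to -3/(√(7 - 3v) + √7).
Letting v → 0 gives -3/(2√7) = -3*√(7)/14.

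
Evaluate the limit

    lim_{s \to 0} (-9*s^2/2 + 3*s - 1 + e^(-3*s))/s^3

Direct substitution gives 0/0.
Apply L'Hôpital: lim (-9*s + 3 - 3*e^(-3*s))/(3*s^2), still 0/0.
Apply L'Hôpital: lim (-9 + 9*e^(-3*s))/(6*s), still 0/0.
After 3 applications of L'Hôpital's rule the quotient is (-27*e^(-3*s))/(6); substituting s = 0 gives -9/2.

-9/2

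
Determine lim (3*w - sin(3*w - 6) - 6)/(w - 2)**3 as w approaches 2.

9/2

Direct substitution gives 0/0.
Apply L'Hôpital: lim (3 - 3*cos(3*w - 6))/(3*(w - 2)^2), still 0/0.
Apply L'Hôpital: lim (9*sin(3*w - 6))/(6*w - 12), still 0/0.
After 3 applications of L'Hôpital's rule the quotient is (27*cos(3*w - 6))/(6); substituting w = 2 gives 9/2.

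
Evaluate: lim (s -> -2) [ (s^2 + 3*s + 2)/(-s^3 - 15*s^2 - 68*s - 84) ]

1/20

At s = -2 both the top and bottom vanish — a removable singularity. Factoring out (s + 2) from each leaves (s + 1)/(-s^2 - 13*s - 42), which at s = -2 equals 1/20.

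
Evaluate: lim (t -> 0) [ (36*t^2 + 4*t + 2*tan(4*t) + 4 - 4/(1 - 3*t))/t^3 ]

-196/3

Substitution gives 0/0; apply L'Hôpital's rule 3 times.
After differentiating numerator and denominator 3 times the quotient is (768*tan(4*t)^2/cos(4*t)^2 + 256/cos(4*t)^2 - 648/(3*t - 1)^4)/(6); at t = 0 this is -196/3.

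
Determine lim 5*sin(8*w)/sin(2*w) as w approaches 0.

Substitution gives 0/0.
Divide numerator and denominator by w: sin(8w)/w → 8 and sin(2w)/w → 2, so the limit is 5·8/2 = 20.

20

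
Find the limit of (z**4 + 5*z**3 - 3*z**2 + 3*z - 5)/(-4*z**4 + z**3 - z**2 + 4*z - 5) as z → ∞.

-1/4

Numerator and denominator both have degree 4.
Dividing every term by z^4, all lower-order terms vanish and the limit is the ratio of leading coefficients, 1/(-4) = -1/4.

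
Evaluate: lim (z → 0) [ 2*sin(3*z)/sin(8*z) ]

Substitution gives 0/0.
Divide numerator and denominator by z: sin(3z)/z → 3 and sin(8z)/z → 8, so the limit is 2·3/8 = 3/4.

3/4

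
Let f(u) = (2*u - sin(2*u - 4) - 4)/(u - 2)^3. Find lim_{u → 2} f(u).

Direct substitution gives 0/0.
Apply L'Hôpital: lim (2 - 2*cos(2*u - 4))/(3*(u - 2)^2), still 0/0.
Apply L'Hôpital: lim (4*sin(2*u - 4))/(6*u - 12), still 0/0.
After 3 applications of L'Hôpital's rule the quotient is (8*cos(2*u - 4))/(6); substituting u = 2 gives 4/3.

4/3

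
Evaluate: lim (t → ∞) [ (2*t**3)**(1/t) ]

Base → ∞ and exponent → 0: an ∞^0 form.
Take logs: (1/t)·ln(2·t^3) = (ln 2 + 3·ln t)/t → 0.
So the limit is e^0 = 1.

1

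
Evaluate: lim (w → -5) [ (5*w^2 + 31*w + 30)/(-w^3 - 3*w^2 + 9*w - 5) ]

19/36

Since w = -5 makes numerator and denominator zero, (w + 5) divides both.
Cancelling it gives (5*w + 6)/(-w^2 + 2*w - 1); now plug in w = -5 to get 19/36.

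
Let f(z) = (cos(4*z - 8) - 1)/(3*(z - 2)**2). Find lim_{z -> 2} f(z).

-8/3

Direct substitution gives 0/0.
Apply L'Hôpital: lim (-4*sin(4*z - 8))/(6*z - 12), still 0/0.
After 2 applications of L'Hôpital's rule the quotient is (-16*cos(4*z - 8))/(6); substituting z = 2 gives -8/3.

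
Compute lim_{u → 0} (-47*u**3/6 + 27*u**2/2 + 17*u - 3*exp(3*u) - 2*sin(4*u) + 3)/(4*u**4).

Substitution gives 0/0; apply L'Hôpital's rule 4 times.
After differentiating numerator and denominator 4 times the quotient is (-243*e^(3*u) - 512*sin(4*u))/(96); at u = 0 this is -81/32.

-81/32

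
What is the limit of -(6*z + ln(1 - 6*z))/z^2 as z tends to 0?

18

Direct substitution gives 0/0.
Apply L'Hôpital: lim (6 - 6/(1 - 6*z))/(-2*z), still 0/0.
After 2 applications of L'Hôpital's rule the quotient is (-36/(1 - 6*z)^2)/(-2); substituting z = 0 gives 18.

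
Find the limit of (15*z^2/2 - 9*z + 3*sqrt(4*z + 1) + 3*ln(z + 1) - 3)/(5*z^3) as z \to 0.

13/5

Substitution gives 0/0; apply L'Hôpital's rule 3 times.
After differentiating numerator and denominator 3 times the quotient is (72/(4*z + 1)^(5/2) + 6/(z + 1)^3)/(30); at z = 0 this is 13/5.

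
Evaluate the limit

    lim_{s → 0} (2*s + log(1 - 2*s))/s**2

Direct substitution gives 0/0.
Apply L'Hôpital: lim (2 - 2/(1 - 2*s))/(2*s), still 0/0.
After 2 applications of L'Hôpital's rule the quotient is (-4/(1 - 2*s)^2)/(2); substituting s = 0 gives -2.

-2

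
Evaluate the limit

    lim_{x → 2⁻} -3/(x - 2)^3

∞

As x → 2⁻, (x - 2) → 0⁻, so (x - 2)^3 → 0⁻ and -3/(x - 2)^3 → ∞.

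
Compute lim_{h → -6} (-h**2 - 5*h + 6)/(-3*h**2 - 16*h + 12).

7/20

At h = -6 both the top and bottom vanish — a removable singularity. Factoring out (h + 6) from each leaves (1 - h)/(2 - 3*h), which at h = -6 equals 7/20.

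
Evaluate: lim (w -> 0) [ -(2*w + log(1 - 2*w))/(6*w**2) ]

Direct substitution gives 0/0.
Apply L'Hôpital: lim (2 - 2/(1 - 2*w))/(-12*w), still 0/0.
After 2 applications of L'Hôpital's rule the quotient is (-4/(1 - 2*w)^2)/(-12); substituting w = 0 gives 1/3.

1/3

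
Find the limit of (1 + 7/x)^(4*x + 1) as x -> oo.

Let L be the limit and take ln: ln L = lim (4x + 1)·ln(1 + 7/x) = lim (4x + 1)·(7/x + O(1/x²)) = 28.
Hence L = e^(28).

e^(28)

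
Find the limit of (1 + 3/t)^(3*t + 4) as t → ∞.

Let L be the limit and take ln: ln L = lim (3t + 4)·ln(1 + 3/t) = lim (3t + 4)·(3/t + O(1/t²)) = 9.
Hence L = e^(9).

e^(9)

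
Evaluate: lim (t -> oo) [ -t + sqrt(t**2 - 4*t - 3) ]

An ∞ − ∞ form. Rationalising with the conjugate, the difference becomes (-4t - 3) / (√(t^2 - 4*t - 3) + t).
For large t the denominator behaves like 2·t, so the quotient tends to -4/2 = -2.

-2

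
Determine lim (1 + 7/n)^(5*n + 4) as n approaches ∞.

e^(35)

Let L be the limit and take ln: ln L = lim (5n + 4)·ln(1 + 7/n) = lim (5n + 4)·(7/n + O(1/n²)) = 35.
Hence L = e^(35).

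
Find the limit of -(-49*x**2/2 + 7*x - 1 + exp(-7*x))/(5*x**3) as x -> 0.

Direct substitution gives 0/0.
Apply L'Hôpital: lim (-49*x + 7 - 7*e^(-7*x))/(-15*x^2), still 0/0.
Apply L'Hôpital: lim (-49 + 49*e^(-7*x))/(-30*x), still 0/0.
After 3 applications of L'Hôpital's rule the quotient is (-343*e^(-7*x))/(-30); substituting x = 0 gives 343/30.

343/30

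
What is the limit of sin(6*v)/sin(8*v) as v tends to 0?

3/4

Substitution gives 0/0.
Divide numerator and denominator by v: sin(6v)/v → 6 and sin(8v)/v → 8, so the limit is 1·6/8 = 3/4.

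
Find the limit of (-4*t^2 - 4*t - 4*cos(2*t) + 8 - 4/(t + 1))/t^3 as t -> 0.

Substitution gives 0/0; apply L'Hôpital's rule 3 times.
After differentiating numerator and denominator 3 times the quotient is (-32*sin(2*t) + 24/(t + 1)^4)/(6); at t = 0 this is 4.

4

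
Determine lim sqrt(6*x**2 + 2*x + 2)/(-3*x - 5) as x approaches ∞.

-√(6)/3

For large |x|, √(6*x^2 + 2*x + 2) ≈ √6·|x| and the denominator ≈ -3x.
Since x → +∞, |x| = x, giving √6/(-3) = -√(6)/3.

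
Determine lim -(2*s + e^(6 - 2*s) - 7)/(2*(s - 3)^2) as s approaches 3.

-1

Direct substitution gives 0/0.
Apply L'Hôpital: lim (2 - 2*e^(6 - 2*s))/(12 - 4*s), still 0/0.
After 2 applications of L'Hôpital's rule the quotient is (4*e^(6 - 2*s))/(-4); substituting s = 3 gives -1.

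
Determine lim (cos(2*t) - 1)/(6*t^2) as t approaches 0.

-1/3

Direct substitution gives 0/0.
Apply L'Hôpital: lim (-2*sin(2*t))/(12*t), still 0/0.
After 2 applications of L'Hôpital's rule the quotient is (-4*cos(2*t))/(12); substituting t = 0 gives -1/3.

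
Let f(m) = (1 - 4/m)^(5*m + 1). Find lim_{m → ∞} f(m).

e^(-20)

The base → 1 and the exponent → ∞: a 1^∞ form.
Take logarithms: (5m + 1)·ln(1 - 4/m). Since ln(1+u) ~ u for small u, this behaves like (5m)·(-4/m) → -20.
So the limit is e^(-20).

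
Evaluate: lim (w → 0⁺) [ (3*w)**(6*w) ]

1

Base → 0⁺ and exponent → 0⁺: a 0^0 form.
Take logs: 6w·ln(3w). This is 0·(−∞); rewriting as ln(3w)/(1/(6w)) and applying L'Hôpital gives 0.
Hence the limit is e^0 = 1.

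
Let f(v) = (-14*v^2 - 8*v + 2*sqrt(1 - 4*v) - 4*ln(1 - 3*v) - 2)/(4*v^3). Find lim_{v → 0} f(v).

7

Substitution gives 0/0 (the numerator vanishes to order 3).
Expand each term to order v^3: the coefficient of v^3 in 2·√(1 - 4v) is -8 and in -4·ln(1 - 3v) is 36.
Lower-order terms cancel with the polynomial part, so the numerator is (28)·v^3 + o(v^3), and the limit is (28)/(4) = 7.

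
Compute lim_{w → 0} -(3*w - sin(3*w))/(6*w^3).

Direct substitution gives 0/0.
Apply L'Hôpital: lim (3 - 3*cos(3*w))/(-18*w^2), still 0/0.
Apply L'Hôpital: lim (9*sin(3*w))/(-36*w), still 0/0.
After 3 applications of L'Hôpital's rule the quotient is (27*cos(3*w))/(-36); substituting w = 0 gives -3/4.

-3/4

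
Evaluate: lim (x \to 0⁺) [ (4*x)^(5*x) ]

Base → 0⁺ and exponent → 0⁺: a 0^0 form.
Take logs: 5x·ln(4x). This is 0·(−∞); rewriting as ln(4x)/(1/(5x)) and applying L'Hôpital gives 0.
Hence the limit is e^0 = 1.

1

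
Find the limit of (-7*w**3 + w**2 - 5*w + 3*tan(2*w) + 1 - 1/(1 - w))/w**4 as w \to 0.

-1

Substitution gives 0/0 (the numerator vanishes to order 4).
Expand each term to order w^4: the coefficient of w^4 in 3·tan(2w) is 0 and in −1/(1 - w) is -1.
Lower-order terms cancel with the polynomial part, so the numerator is (-1)·w^4 + o(w^4), and the limit is (-1)/(1) = -1.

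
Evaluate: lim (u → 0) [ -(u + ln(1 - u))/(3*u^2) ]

1/6

Direct substitution gives 0/0.
Apply L'Hôpital: lim (1 - 1/(1 - u))/(-6*u), still 0/0.
After 2 applications of L'Hôpital's rule the quotient is (-1/(1 - u)^2)/(-6); substituting u = 0 gives 1/6.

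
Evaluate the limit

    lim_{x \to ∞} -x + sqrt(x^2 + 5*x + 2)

5/2

An ∞ − ∞ form. Rationalising with the conjugate, the difference becomes (5x + 2) / (√(x^2 + 5*x + 2) + x).
For large x the denominator behaves like 2·x, so the quotient tends to 5/2 = 5/2.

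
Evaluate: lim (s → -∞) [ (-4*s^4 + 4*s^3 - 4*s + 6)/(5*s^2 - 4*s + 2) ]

The numerator has higher degree (4 > 2); the quotient behaves like (-4/(5))·s^2 for large |s|.
As s → −∞ this diverges to -∞.

-∞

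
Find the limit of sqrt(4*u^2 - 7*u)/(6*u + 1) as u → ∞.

For large |u|, √(4*u^2 - 7*u) ≈ √4·|u| and the denominator ≈ 6u.
Since u → +∞, |u| = u, giving √4/(6) = 1/3.

1/3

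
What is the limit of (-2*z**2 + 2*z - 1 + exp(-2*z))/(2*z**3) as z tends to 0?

Direct substitution gives 0/0.
Apply L'Hôpital: lim (-4*z + 2 - 2*e^(-2*z))/(6*z^2), still 0/0.
Apply L'Hôpital: lim (-4 + 4*e^(-2*z))/(12*z), still 0/0.
After 3 applications of L'Hôpital's rule the quotient is (-8*e^(-2*z))/(12); substituting z = 0 gives -2/3.

-2/3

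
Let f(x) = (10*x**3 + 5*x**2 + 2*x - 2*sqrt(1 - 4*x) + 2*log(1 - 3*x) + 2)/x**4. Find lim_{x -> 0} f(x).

-41/2

Substitution gives 0/0 (the numerator vanishes to order 4).
Expand each term to order x^4: the coefficient of x^4 in -2·√(1 - 4x) is 20 and in 2·ln(1 - 3x) is -81/2.
Lower-order terms cancel with the polynomial part, so the numerator is (-41/2)·x^4 + o(x^4), and the limit is (-41/2)/(1) = -41/2.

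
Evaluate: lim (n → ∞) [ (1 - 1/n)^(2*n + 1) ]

e^(-2)

Let L be the limit and take ln: ln L = lim (2n + 1)·ln(1 - 1/n) = lim (2n + 1)·(-1/n + O(1/n²)) = -2.
Hence L = e^(-2).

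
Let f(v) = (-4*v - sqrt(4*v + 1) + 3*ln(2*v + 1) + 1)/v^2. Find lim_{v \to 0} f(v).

-4

Substitution gives 0/0; apply L'Hôpital's rule 2 times.
After differentiating numerator and denominator 2 times the quotient is (4/(4*v + 1)^(3/2) - 12/(2*v + 1)^2)/(2); at v = 0 this is -4.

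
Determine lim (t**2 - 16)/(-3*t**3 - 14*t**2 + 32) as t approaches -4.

1/4

At t = -4 both the top and bottom vanish — a removable singularity. Factoring out (t + 4) from each leaves (t - 4)/(-3*t^2 - 2*t + 8), which at t = -4 equals 1/4.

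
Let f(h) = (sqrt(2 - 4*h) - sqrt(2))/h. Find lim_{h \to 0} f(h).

Substitution gives 0/0. Multiply numerator and denominator by the conjugate √(2 - 4h) + √2.
The numerator becomes (2 - 4h) − 2 = -4h, so the expression simplifies to -4/(√(2 - 4h) + √2).
Letting h → 0 gives -4/(2√2) = -√(2).

-√(2)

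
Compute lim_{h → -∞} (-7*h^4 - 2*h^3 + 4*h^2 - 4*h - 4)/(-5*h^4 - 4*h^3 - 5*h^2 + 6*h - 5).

Numerator and denominator both have degree 4.
Dividing every term by h^4, all lower-order terms vanish and the limit is the ratio of leading coefficients, -7/(-5) = 7/5.

7/5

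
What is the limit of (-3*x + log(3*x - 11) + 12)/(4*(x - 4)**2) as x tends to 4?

-9/8

Direct substitution gives 0/0.
Apply L'Hôpital: lim (-3 + 3/(3*x - 11))/(8*x - 32), still 0/0.
After 2 applications of L'Hôpital's rule the quotient is (-9/(3*x - 11)^2)/(8); substituting x = 4 gives -9/8.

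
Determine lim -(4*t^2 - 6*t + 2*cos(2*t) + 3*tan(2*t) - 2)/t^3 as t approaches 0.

Substitution gives 0/0; apply L'Hôpital's rule 3 times.
After differentiating numerator and denominator 3 times the quotient is (16*sin(2*t) + 144*tan(2*t)^4 + 192*tan(2*t)^2 + 48)/(-6); at t = 0 this is -8.

-8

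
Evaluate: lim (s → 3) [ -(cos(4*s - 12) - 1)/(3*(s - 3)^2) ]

Direct substitution gives 0/0.
Apply L'Hôpital: lim (-4*sin(4*s - 12))/(18 - 6*s), still 0/0.
After 2 applications of L'Hôpital's rule the quotient is (-16*cos(4*s - 12))/(-6); substituting s = 3 gives 8/3.

8/3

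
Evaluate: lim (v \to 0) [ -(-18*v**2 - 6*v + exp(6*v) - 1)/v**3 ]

Direct substitution gives 0/0.
Apply L'Hôpital: lim (-36*v + 6*e^(6*v) - 6)/(-3*v^2), still 0/0.
Apply L'Hôpital: lim (36*e^(6*v) - 36)/(-6*v), still 0/0.
After 3 applications of L'Hôpital's rule the quotient is (216*e^(6*v))/(-6); substituting v = 0 gives -36.

-36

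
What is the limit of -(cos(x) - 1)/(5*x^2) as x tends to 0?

1/10

Direct substitution gives 0/0.
Apply L'Hôpital: lim (-sin(x))/(-10*x), still 0/0.
After 2 applications of L'Hôpital's rule the quotient is (-cos(x))/(-10); substituting x = 0 gives 1/10.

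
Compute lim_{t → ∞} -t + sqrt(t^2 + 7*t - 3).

7/2

An ∞ − ∞ form. Rationalising with the conjugate, the difference becomes (7t - 3) / (√(t^2 + 7*t - 3) + t).
For large t the denominator behaves like 2·t, so the quotient tends to 7/2 = 7/2.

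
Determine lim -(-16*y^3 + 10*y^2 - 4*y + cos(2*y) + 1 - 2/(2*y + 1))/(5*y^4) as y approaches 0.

94/15

Substitution gives 0/0 (the numerator vanishes to order 4).
Expand each term to order y^4: the coefficient of y^4 in cos(2y) is 2/3 and in -2·1/(1 + 2y) is -32.
Lower-order terms cancel with the polynomial part, so the numerator is (-94/3)·y^4 + o(y^4), and the limit is (-94/3)/(-5) = 94/15.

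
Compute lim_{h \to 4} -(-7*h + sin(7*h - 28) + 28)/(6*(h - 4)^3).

Direct substitution gives 0/0.
Apply L'Hôpital: lim (7*cos(7*h - 28) - 7)/(-18*(h - 4)^2), still 0/0.
Apply L'Hôpital: lim (-49*sin(7*h - 28))/(144 - 36*h), still 0/0.
After 3 applications of L'Hôpital's rule the quotient is (-343*cos(7*h - 28))/(-36); substituting h = 4 gives 343/36.

343/36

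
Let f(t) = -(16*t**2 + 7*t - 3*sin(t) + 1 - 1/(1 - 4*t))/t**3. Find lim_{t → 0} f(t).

Substitution gives 0/0 (the numerator vanishes to order 3).
Expand each term to order t^3: the coefficient of t^3 in −1/(1 - 4t) is -64 and in -3·sin(t) is 1/2.
Lower-order terms cancel with the polynomial part, so the numerator is (-127/2)·t^3 + o(t^3), and the limit is (-127/2)/(-1) = 127/2.

127/2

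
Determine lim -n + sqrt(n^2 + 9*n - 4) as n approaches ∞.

This has the form ∞ − ∞. Multiply and divide by the conjugate √(n^2 + 9*n - 4) + n.
That gives (9n - 4) / (√(n^2 + 9*n - 4) + n).
Divide numerator and denominator by n: the limit is 9/(2·1) = 9/2.

9/2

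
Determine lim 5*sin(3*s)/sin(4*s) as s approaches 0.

15/4

Substitution gives 0/0.
Divide numerator and denominator by s: sin(3s)/s → 3 and sin(4s)/s → 4, so the limit is 5·3/4 = 15/4.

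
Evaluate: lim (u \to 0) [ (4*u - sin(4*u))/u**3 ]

32/3

Direct substitution gives 0/0.
Apply L'Hôpital: lim (4 - 4*cos(4*u))/(3*u^2), still 0/0.
Apply L'Hôpital: lim (16*sin(4*u))/(6*u), still 0/0.
After 3 applications of L'Hôpital's rule the quotient is (64*cos(4*u))/(6); substituting u = 0 gives 32/3.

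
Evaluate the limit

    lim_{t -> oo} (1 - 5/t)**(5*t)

e^(-25)

Let L be the limit and take ln: ln L = lim (5t)·ln(1 - 5/t) = lim (5t)·(-5/t + O(1/t²)) = -25.
Hence L = e^(-25).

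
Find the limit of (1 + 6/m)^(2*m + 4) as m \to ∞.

Let L be the limit and take ln: ln L = lim (2m + 4)·ln(1 + 6/m) = lim (2m + 4)·(6/m + O(1/m²)) = 12.
Hence L = e^(12).

e^(12)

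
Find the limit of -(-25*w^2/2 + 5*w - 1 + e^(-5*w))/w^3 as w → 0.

Direct substitution gives 0/0.
Apply L'Hôpital: lim (-25*w + 5 - 5*e^(-5*w))/(-3*w^2), still 0/0.
Apply L'Hôpital: lim (-25 + 25*e^(-5*w))/(-6*w), still 0/0.
After 3 applications of L'Hôpital's rule the quotient is (-125*e^(-5*w))/(-6); substituting w = 0 gives 125/6.

125/6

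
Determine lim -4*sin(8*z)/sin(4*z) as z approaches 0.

Substitution gives 0/0.
Divide numerator and denominator by z: sin(8z)/z → 8 and sin(4z)/z → 4, so the limit is -4·8/4 = -8.

-8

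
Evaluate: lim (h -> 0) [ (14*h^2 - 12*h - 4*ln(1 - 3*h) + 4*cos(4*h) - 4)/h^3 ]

Substitution gives 0/0; apply L'Hôpital's rule 3 times.
After differentiating numerator and denominator 3 times the quotient is (256*sin(4*h) - 216/(3*h - 1)^3)/(6); at h = 0 this is 36.

36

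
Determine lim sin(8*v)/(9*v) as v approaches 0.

Substitution gives 0/0.
Write it as (8/9)·sin(8v)/(8v); since sin(u)/u → 1, the limit is 8/9.

8/9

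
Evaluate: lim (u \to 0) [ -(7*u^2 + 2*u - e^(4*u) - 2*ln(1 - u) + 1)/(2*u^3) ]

5

Substitution gives 0/0; apply L'Hôpital's rule 3 times.
After differentiating numerator and denominator 3 times the quotient is (-64*e^(4*u) - 4/(u - 1)^3)/(-12); at u = 0 this is 5.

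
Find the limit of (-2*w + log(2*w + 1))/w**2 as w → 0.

Direct substitution gives 0/0.
Apply L'Hôpital: lim (-2 + 2/(2*w + 1))/(2*w), still 0/0.
After 2 applications of L'Hôpital's rule the quotient is (-4/(2*w + 1)^2)/(2); substituting w = 0 gives -2.

-2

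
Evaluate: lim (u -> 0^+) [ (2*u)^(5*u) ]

Base → 0⁺ and exponent → 0⁺: a 0^0 form.
Take logs: 5u·ln(2u). This is 0·(−∞); rewriting as ln(2u)/(1/(5u)) and applying L'Hôpital gives 0.
Hence the limit is e^0 = 1.

1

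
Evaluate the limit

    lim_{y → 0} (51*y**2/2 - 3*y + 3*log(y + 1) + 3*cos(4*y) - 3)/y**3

1

Substitution gives 0/0; apply L'Hôpital's rule 3 times.
After differentiating numerator and denominator 3 times the quotient is (192*sin(4*y) + 6/(y + 1)^3)/(6); at y = 0 this is 1.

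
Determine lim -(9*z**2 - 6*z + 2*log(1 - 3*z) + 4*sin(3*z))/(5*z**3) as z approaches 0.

36/5

Substitution gives 0/0 (the numerator vanishes to order 3).
Expand each term to order z^3: the coefficient of z^3 in 4·sin(3z) is -18 and in 2·ln(1 - 3z) is -18.
Lower-order terms cancel with the polynomial part, so the numerator is (-36)·z^3 + o(z^3), and the limit is (-36)/(-5) = 36/5.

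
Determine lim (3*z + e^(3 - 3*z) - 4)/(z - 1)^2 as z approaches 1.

Direct substitution gives 0/0.
Apply L'Hôpital: lim (3 - 3*e^(3 - 3*z))/(2*z - 2), still 0/0.
After 2 applications of L'Hôpital's rule the quotient is (9*e^(3 - 3*z))/(2); substituting z = 1 gives 9/2.

9/2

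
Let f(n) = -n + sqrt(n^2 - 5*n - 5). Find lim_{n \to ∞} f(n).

-5/2

This has the form ∞ − ∞. Multiply and divide by the conjugate √(n^2 - 5*n - 5) + n.
That gives (-5n - 5) / (√(n^2 - 5*n - 5) + n).
Divide numerator and denominator by n: the limit is -5/(2·1) = -5/2.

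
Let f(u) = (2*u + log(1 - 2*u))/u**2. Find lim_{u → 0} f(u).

Direct substitution gives 0/0.
Apply L'Hôpital: lim (2 - 2/(1 - 2*u))/(2*u), still 0/0.
After 2 applications of L'Hôpital's rule the quotient is (-4/(1 - 2*u)^2)/(2); substituting u = 0 gives -2.

-2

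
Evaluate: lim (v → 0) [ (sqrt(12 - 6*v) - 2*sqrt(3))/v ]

-√(3)/2

Substitution gives 0/0. Multiply numerator and denominator by the conjugate √(12 - 6v) + √12.
The numerator becomes (12 - 6v) − 12 = -6v, so the expression simplifies to -6/(√(12 - 6v) + √12).
Letting v → 0 gives -6/(2√12) = -√(3)/2.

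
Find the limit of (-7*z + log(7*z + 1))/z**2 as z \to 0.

-49/2

Direct substitution gives 0/0.
Apply L'Hôpital: lim (-7 + 7/(7*z + 1))/(2*z), still 0/0.
After 2 applications of L'Hôpital's rule the quotient is (-49/(7*z + 1)^2)/(2); substituting z = 0 gives -49/2.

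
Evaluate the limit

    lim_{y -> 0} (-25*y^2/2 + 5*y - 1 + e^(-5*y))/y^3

-125/6

Direct substitution gives 0/0.
Apply L'Hôpital: lim (-25*y + 5 - 5*e^(-5*y))/(3*y^2), still 0/0.
Apply L'Hôpital: lim (-25 + 25*e^(-5*y))/(6*y), still 0/0.
After 3 applications of L'Hôpital's rule the quotient is (-125*e^(-5*y))/(6); substituting y = 0 gives -125/6.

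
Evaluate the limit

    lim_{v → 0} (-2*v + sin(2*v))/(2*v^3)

-2/3

Direct substitution gives 0/0.
Apply L'Hôpital: lim (2*cos(2*v) - 2)/(6*v^2), still 0/0.
Apply L'Hôpital: lim (-4*sin(2*v))/(12*v), still 0/0.
After 3 applications of L'Hôpital's rule the quotient is (-8*cos(2*v))/(12); substituting v = 0 gives -2/3.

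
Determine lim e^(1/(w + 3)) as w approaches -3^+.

As w → -3⁺, 1/(w + 3) → +∞, so e^(1/(w + 3)) → ∞.

∞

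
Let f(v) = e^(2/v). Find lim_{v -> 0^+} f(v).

∞

As v → 0⁺, 2/(v) → +∞, so e^(2/(v)) → ∞.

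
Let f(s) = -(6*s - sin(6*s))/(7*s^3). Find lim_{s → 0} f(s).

-36/7

Direct substitution gives 0/0.
Apply L'Hôpital: lim (6 - 6*cos(6*s))/(-21*s^2), still 0/0.
Apply L'Hôpital: lim (36*sin(6*s))/(-42*s), still 0/0.
After 3 applications of L'Hôpital's rule the quotient is (216*cos(6*s))/(-42); substituting s = 0 gives -36/7.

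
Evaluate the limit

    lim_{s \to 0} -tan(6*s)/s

Substitution gives 0/0.
Since tan(u)/u → 1 as u → 0, tan(6s)/(6s) → 1 and the limit is 6/(-1) = -6.

-6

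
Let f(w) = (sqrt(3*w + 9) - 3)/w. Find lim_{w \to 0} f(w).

A 0/0 form; rationalise with √(9 + 3w) + √9. This collapses the numerator to 3w, leaving 3/(√(9 + 3w) + √9) → 3/(2√9) = 1/2.

1/2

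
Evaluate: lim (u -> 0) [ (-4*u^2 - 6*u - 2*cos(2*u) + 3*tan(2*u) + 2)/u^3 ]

Substitution gives 0/0; apply L'Hôpital's rule 3 times.
After differentiating numerator and denominator 3 times the quotient is (-16*sin(2*u) + 144*tan(2*u)^4 + 192*tan(2*u)^2 + 48)/(6); at u = 0 this is 8.

8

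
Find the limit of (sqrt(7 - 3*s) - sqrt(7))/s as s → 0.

Substitution gives 0/0. Multiply numerator and denominator by the conjugate √(7 - 3s) + √7.
The numerator becomes (7 - 3s) − 7 = -3s, so the expression simplifies to -3/(√(7 - 3s) + √7).
Letting s → 0 gives -3/(2√7) = -3*√(7)/14.

-3*√(7)/14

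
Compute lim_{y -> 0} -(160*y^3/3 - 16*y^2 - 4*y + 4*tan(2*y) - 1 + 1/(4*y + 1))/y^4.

-256

Substitution gives 0/0 (the numerator vanishes to order 4).
Expand each term to order y^4: the coefficient of y^4 in 1/(1 + 4y) is 256 and in 4·tan(2y) is 0.
Lower-order terms cancel with the polynomial part, so the numerator is (256)·y^4 + o(y^4), and the limit is (256)/(-1) = -256.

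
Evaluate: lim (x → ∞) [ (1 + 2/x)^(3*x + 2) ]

e^(6)

Let L be the limit and take ln: ln L = lim (3x + 2)·ln(1 + 2/x) = lim (3x + 2)·(2/x + O(1/x²)) = 6.
Hence L = e^(6).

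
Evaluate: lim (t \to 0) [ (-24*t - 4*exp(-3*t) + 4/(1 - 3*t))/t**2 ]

18

Substitution gives 0/0 (the numerator vanishes to order 2).
Expand each term to order t^2: the coefficient of t^2 in -4·e^(-3t) is -18 and in 4·1/(1 - 3t) is 36.
Lower-order terms cancel with the polynomial part, so the numerator is (18)·t^2 + o(t^2), and the limit is (18)/(1) = 18.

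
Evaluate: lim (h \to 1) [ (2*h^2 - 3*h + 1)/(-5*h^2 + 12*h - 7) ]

1/2

At h = 1 both the top and bottom vanish — a removable singularity. Factoring out (h - 1) from each leaves (2*h - 1)/(7 - 5*h), which at h = 1 equals 1/2.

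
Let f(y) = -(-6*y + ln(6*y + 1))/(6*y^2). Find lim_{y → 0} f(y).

3

Direct substitution gives 0/0.
Apply L'Hôpital: lim (-6 + 6/(6*y + 1))/(-12*y), still 0/0.
After 2 applications of L'Hôpital's rule the quotient is (-36/(6*y + 1)^2)/(-12); substituting y = 0 gives 3.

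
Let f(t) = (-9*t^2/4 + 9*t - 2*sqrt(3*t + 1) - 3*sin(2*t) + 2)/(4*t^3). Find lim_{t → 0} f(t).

5/32

Substitution gives 0/0 (the numerator vanishes to order 3).
Expand each term to order t^3: the coefficient of t^3 in -2·√(1 + 3t) is -27/8 and in -3·sin(2t) is 4.
Lower-order terms cancel with the polynomial part, so the numerator is (5/8)·t^3 + o(t^3), and the limit is (5/8)/(4) = 5/32.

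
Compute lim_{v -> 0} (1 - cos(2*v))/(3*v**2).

Substitution gives 0/0.
Use (1 − cos u)/u² → 1/2 with u = 2v: the limit is 2²/(2·3) = 2/3.

2/3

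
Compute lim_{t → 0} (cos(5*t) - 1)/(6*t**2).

Direct substitution gives 0/0.
Apply L'Hôpital: lim (-5*sin(5*t))/(12*t), still 0/0.
After 2 applications of L'Hôpital's rule the quotient is (-25*cos(5*t))/(12); substituting t = 0 gives -25/12.

-25/12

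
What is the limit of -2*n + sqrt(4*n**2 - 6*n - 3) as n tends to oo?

-3/2

An ∞ − ∞ form. Rationalising with the conjugate, the difference becomes (-6n - 3) / (√(4*n^2 - 6*n - 3) + 2n).
For large n the denominator behaves like 2·2n, so the quotient tends to -6/4 = -3/2.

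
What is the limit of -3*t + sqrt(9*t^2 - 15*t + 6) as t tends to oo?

-5/2

This has the form ∞ − ∞. Multiply and divide by the conjugate √(9*t^2 - 15*t + 6) + 3t.
That gives (-15t + 6) / (√(9*t^2 - 15*t + 6) + 3t).
Divide numerator and denominator by t: the limit is -15/(2·3) = -5/2.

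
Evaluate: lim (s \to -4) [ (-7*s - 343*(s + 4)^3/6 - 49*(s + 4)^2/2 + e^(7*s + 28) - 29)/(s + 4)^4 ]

2401/24

Direct substitution gives 0/0.
Apply L'Hôpital: lim (-49*s - 343*(s + 4)^2/2 + 7*e^(7*s + 28) - 203)/(4*(s + 4)^3), still 0/0.
Apply L'Hôpital: lim (-343*s + 49*e^(7*s + 28) - 1421)/(12*(s + 4)^2), still 0/0.
Apply L'Hôpital: lim (343*e^(7*s + 28) - 343)/(24*s + 96), still 0/0.
After 4 applications of L'Hôpital's rule the quotient is (2401*e^(7*s + 28))/(24); substituting s = -4 gives 2401/24.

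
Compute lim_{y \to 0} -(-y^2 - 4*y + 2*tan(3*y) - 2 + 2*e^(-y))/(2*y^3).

-53/6

Substitution gives 0/0 (the numerator vanishes to order 3).
Expand each term to order y^3: the coefficient of y^3 in 2·tan(3y) is 18 and in 2·e^(-y) is -1/3.
Lower-order terms cancel with the polynomial part, so the numerator is (53/3)·y^3 + o(y^3), and the limit is (53/3)/(-2) = -53/6.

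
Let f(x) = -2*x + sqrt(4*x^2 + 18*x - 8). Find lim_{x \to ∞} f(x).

An ∞ − ∞ form. Rationalising with the conjugate, the difference becomes (18x - 8) / (√(4*x^2 + 18*x - 8) + 2x).
For large x the denominator behaves like 2·2x, so the quotient tends to 18/4 = 9/2.

9/2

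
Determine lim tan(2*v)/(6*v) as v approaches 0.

1/3

Substitution gives 0/0.
Since tan(u)/u → 1 as u → 0, tan(2v)/(2v) → 1 and the limit is 2/6 = 1/3.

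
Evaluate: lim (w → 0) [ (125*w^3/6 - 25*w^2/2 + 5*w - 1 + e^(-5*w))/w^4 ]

625/24

Direct substitution gives 0/0.
Apply L'Hôpital: lim (125*w^2/2 - 25*w + 5 - 5*e^(-5*w))/(4*w^3), still 0/0.
Apply L'Hôpital: lim (125*w - 25 + 25*e^(-5*w))/(12*w^2), still 0/0.
Apply L'Hôpital: lim (125 - 125*e^(-5*w))/(24*w), still 0/0.
After 4 applications of L'Hôpital's rule the quotient is (625*e^(-5*w))/(24); substituting w = 0 gives 625/24.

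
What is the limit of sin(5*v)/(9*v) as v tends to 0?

Substitution gives 0/0.
Write it as (5/9)·sin(5v)/(5v); since sin(u)/u → 1, the limit is 5/9.

5/9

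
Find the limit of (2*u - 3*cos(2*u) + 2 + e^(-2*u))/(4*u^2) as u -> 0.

Substitution gives 0/0 (the numerator vanishes to order 2).
Expand each term to order u^2: the coefficient of u^2 in -3·cos(2u) is 6 and in e^(-2u) is 2.
Lower-order terms cancel with the polynomial part, so the numerator is (8)·u^2 + o(u^2), and the limit is (8)/(4) = 2.

2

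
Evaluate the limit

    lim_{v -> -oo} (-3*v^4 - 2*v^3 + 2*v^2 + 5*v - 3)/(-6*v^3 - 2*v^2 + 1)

-∞

The numerator has higher degree (4 > 3); the quotient behaves like (-3/(-6))·v^1 for large |v|.
As v → −∞ this diverges to -∞.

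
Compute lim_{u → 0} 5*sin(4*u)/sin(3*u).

20/3

Substitution gives 0/0.
Divide numerator and denominator by u: sin(4u)/u → 4 and sin(3u)/u → 3, so the limit is 5·4/3 = 20/3.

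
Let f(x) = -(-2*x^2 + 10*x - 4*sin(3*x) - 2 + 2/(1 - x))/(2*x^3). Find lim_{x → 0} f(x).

-10

Substitution gives 0/0; apply L'Hôpital's rule 3 times.
After differentiating numerator and denominator 3 times the quotient is (108*cos(3*x) + 12/(x - 1)^4)/(-12); at x = 0 this is -10.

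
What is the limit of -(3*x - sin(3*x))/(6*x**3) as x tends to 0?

Direct substitution gives 0/0.
Apply L'Hôpital: lim (3 - 3*cos(3*x))/(-18*x^2), still 0/0.
Apply L'Hôpital: lim (9*sin(3*x))/(-36*x), still 0/0.
After 3 applications of L'Hôpital's rule the quotient is (27*cos(3*x))/(-36); substituting x = 0 gives -3/4.

-3/4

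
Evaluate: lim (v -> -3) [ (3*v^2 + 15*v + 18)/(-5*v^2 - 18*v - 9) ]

At v = -3 both the top and bottom vanish — a removable singularity. Factoring out (v + 3) from each leaves (3*v + 6)/(-5*v - 3), which at v = -3 equals -1/4.

-1/4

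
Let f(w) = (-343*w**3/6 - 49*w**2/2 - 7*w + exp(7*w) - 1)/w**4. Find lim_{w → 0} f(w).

Direct substitution gives 0/0.
Apply L'Hôpital: lim (-343*w^2/2 - 49*w + 7*e^(7*w) - 7)/(4*w^3), still 0/0.
Apply L'Hôpital: lim (-343*w + 49*e^(7*w) - 49)/(12*w^2), still 0/0.
Apply L'Hôpital: lim (343*e^(7*w) - 343)/(24*w), still 0/0.
After 4 applications of L'Hôpital's rule the quotient is (2401*e^(7*w))/(24); substituting w = 0 gives 2401/24.

2401/24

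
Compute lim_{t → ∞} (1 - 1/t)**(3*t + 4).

Write it as [(1 - 1/t)^t]^(3) · (1 - 1/t)^(4). The bracketed term tends to e^(-1) and the second factor to 1, so the limit is e^(-3).

e^(-3)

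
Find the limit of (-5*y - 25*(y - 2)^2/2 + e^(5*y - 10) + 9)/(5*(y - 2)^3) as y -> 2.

25/6

Direct substitution gives 0/0.
Apply L'Hôpital: lim (-25*y + 5*e^(5*y - 10) + 45)/(15*(y - 2)^2), still 0/0.
Apply L'Hôpital: lim (25*e^(5*y - 10) - 25)/(30*y - 60), still 0/0.
After 3 applications of L'Hôpital's rule the quotient is (125*e^(5*y - 10))/(30); substituting y = 2 gives 25/6.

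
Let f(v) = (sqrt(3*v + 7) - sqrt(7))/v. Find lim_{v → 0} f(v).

3*√(7)/14

A 0/0 form; rationalise with √(7 + 3v) + √7. This collapses the numerator to 3v, leaving 3/(√(7 + 3v) + √7) → 3/(2√7) = 3*√(7)/14.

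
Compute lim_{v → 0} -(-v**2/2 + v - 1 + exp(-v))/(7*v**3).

1/42

Direct substitution gives 0/0.
Apply L'Hôpital: lim (-v + 1 - e^(-v))/(-21*v^2), still 0/0.
Apply L'Hôpital: lim (-1 + e^(-v))/(-42*v), still 0/0.
After 3 applications of L'Hôpital's rule the quotient is (-e^(-v))/(-42); substituting v = 0 gives 1/42.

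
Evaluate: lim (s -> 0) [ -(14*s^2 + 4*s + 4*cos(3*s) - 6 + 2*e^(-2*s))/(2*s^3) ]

4/3

Substitution gives 0/0 (the numerator vanishes to order 3).
Expand each term to order s^3: the coefficient of s^3 in 4·cos(3s) is 0 and in 2·e^(-2s) is -8/3.
Lower-order terms cancel with the polynomial part, so the numerator is (-8/3)·s^3 + o(s^3), and the limit is (-8/3)/(-2) = 4/3.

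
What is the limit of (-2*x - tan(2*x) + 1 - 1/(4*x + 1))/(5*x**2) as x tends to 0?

Substitution gives 0/0 (the numerator vanishes to order 2).
Expand each term to order x^2: the coefficient of x^2 in −1/(1 + 4x) is -16 and in −tan(2x) is 0.
Lower-order terms cancel with the polynomial part, so the numerator is (-16)·x^2 + o(x^2), and the limit is (-16)/(5) = -16/5.

-16/5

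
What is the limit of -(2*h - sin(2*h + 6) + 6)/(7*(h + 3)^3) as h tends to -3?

Direct substitution gives 0/0.
Apply L'Hôpital: lim (2 - 2*cos(2*h + 6))/(-21*(h + 3)^2), still 0/0.
Apply L'Hôpital: lim (4*sin(2*h + 6))/(-42*h - 126), still 0/0.
After 3 applications of L'Hôpital's rule the quotient is (8*cos(2*h + 6))/(-42); substituting h = -3 gives -4/21.

-4/21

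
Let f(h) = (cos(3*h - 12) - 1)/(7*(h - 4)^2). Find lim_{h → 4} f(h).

-9/14

Direct substitution gives 0/0.
Apply L'Hôpital: lim (-3*sin(3*h - 12))/(14*h - 56), still 0/0.
After 2 applications of L'Hôpital's rule the quotient is (-9*cos(3*h - 12))/(14); substituting h = 4 gives -9/14.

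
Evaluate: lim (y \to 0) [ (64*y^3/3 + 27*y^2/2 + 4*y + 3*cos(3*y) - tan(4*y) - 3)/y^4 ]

81/8

Substitution gives 0/0 (the numerator vanishes to order 4).
Expand each term to order y^4: the coefficient of y^4 in 3·cos(3y) is 81/8 and in −tan(4y) is 0.
Lower-order terms cancel with the polynomial part, so the numerator is (81/8)·y^4 + o(y^4), and the limit is (81/8)/(1) = 81/8.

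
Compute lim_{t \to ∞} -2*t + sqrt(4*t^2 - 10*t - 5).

-5/2

An ∞ − ∞ form. Rationalising with the conjugate, the difference becomes (-10t - 5) / (√(4*t^2 - 10*t - 5) + 2t).
For large t the denominator behaves like 2·2t, so the quotient tends to -10/4 = -5/2.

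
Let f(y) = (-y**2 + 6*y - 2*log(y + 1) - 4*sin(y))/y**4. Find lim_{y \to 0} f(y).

Substitution gives 0/0 (the numerator vanishes to order 4).
Expand each term to order y^4: the coefficient of y^4 in -2·ln(1 + y) is 1/2 and in -4·sin(y) is 0.
Lower-order terms cancel with the polynomial part, so the numerator is (1/2)·y^4 + o(y^4), and the limit is (1/2)/(1) = 1/2.

1/2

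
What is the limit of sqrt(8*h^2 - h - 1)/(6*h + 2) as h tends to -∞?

For large |h|, √(8*h^2 - h - 1) ≈ √8·|h| and the denominator ≈ 6h.
Since h → −∞, |h| = −h, giving −√8/(6) = -√(2)/3.

-√(2)/3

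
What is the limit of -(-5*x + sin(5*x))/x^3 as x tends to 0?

125/6

Direct substitution gives 0/0.
Apply L'Hôpital: lim (5*cos(5*x) - 5)/(-3*x^2), still 0/0.
Apply L'Hôpital: lim (-25*sin(5*x))/(-6*x), still 0/0.
After 3 applications of L'Hôpital's rule the quotient is (-125*cos(5*x))/(-6); substituting x = 0 gives 125/6.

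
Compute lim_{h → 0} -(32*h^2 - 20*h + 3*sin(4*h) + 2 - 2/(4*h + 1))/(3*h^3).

-32

Substitution gives 0/0; apply L'Hôpital's rule 3 times.
After differentiating numerator and denominator 3 times the quotient is (-192*cos(4*h) + 768/(4*h + 1)^4)/(-18); at h = 0 this is -32.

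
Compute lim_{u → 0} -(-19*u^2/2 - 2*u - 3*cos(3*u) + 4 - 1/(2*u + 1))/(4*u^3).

Substitution gives 0/0; apply L'Hôpital's rule 3 times.
After differentiating numerator and denominator 3 times the quotient is (-81*sin(3*u) + 48/(2*u + 1)^4)/(-24); at u = 0 this is -2.

-2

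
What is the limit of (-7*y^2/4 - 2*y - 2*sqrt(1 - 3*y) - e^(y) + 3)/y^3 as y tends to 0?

77/24

Substitution gives 0/0; apply L'Hôpital's rule 3 times.
After differentiating numerator and denominator 3 times the quotient is (-e^(y) + 81/(4*(1 - 3*y)^(5/2)))/(6); at y = 0 this is 77/24.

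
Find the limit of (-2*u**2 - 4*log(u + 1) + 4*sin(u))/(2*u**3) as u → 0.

-1

Substitution gives 0/0; apply L'Hôpital's rule 3 times.
After differentiating numerator and denominator 3 times the quotient is (-4*cos(u) - 8/(u + 1)^3)/(12); at u = 0 this is -1.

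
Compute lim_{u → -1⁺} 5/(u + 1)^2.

∞

As u → -1⁺, (u + 1) → 0⁺, so (u + 1)^2 → 0⁺ and 5/(u + 1)^2 → ∞.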